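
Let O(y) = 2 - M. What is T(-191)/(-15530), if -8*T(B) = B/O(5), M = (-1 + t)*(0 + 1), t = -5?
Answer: -191/993920 ≈ -0.00019217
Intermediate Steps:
M = -6 (M = (-1 - 5)*(0 + 1) = -6*1 = -6)
O(y) = 8 (O(y) = 2 - 1*(-6) = 2 + 6 = 8)
T(B) = -B/64 (T(B) = -B/(8*8) = -B/64)
T(-191)/(-15530) = -1/64*(-191)/(-15530) = (191/64)*(-1/15530) = -191/993920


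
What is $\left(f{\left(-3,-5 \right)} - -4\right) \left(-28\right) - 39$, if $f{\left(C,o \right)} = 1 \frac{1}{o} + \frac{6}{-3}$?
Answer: $- \frac{447}{5} \approx -89.4$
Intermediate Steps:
$f{\left(C,o \right)} = -2 + \frac{1}{o}$ ($f{\left(C,o \right)} = \frac{1}{o} + 6 \left(- \frac{1}{3}\right) = \frac{1}{o} - 2 = -2 + \frac{1}{o}$)
$\left(f{\left(-3,-5 \right)} - -4\right) \left(-28\right) - 39 = \left(\left(-2 + \frac{1}{-5}\right) - -4\right) \left(-28\right) - 39 = \left(\left(-2 - \frac{1}{5}\right) + 4\right) \left(-28\right) - 39 = \left(- \frac{11}{5} + 4\right) \left(-28\right) - 39 = \frac{9}{5} \left(-28\right) - 39 = - \frac{252}{5} - 39 = - \frac{447}{5}$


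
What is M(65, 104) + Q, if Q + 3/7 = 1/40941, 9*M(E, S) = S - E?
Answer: 1119061/286587 ≈ 3.9048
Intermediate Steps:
M(E, S) = -E/9 + S/9 (M(E, S) = (S - E)/9 = -E/9 + S/9)
Q = -122816/286587 (Q = -3/7 + 1/40941 = -122816/286587 ≈ -0.42855)
M(65, 104) + Q = (-1/9*65 + (1/9)*104) - 122816/286587 = (-65/9 + 104/9) - 122816/286587 = 13/3 - 122816/286587 = 1119061/286587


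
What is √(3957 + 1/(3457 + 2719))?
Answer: √9433235138/1544 ≈ 62.905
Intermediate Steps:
√(3957 + 1/(3457 + 2719)) = √(3957 + 1/6176) = √(24438433/6176) = √9433235138/1544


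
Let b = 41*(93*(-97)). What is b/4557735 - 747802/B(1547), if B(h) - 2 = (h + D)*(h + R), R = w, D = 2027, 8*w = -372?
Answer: -1797256616933/8147390374305 ≈ -0.22059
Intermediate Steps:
w = -93/2 (w = (1/8)*(-372) = -93/2 ≈ -46.500)
R = -93/2 ≈ -46.500
B(h) = 2 + (2027 + h)*(-93/2 + h) (B(h) = 2 + (h + 2027)*(h - 93/2) = 2 + (2027 + h)*(-93/2 + h))
b = -369861 (b = 41*(-9021) = -369861)
b/4557735 - 747802/B(1547) = -369861/4557735 - 747802/(-188507/2 + 1547**2 + (3961/2)*1547) = -369861*1/4557735 - 747802/(-188507/2 + 2393209 + 6127667/2) = -123287/1519245 - 747802/5362789 = -1797256616933/8147390374305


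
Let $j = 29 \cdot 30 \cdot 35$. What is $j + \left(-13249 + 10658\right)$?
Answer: $27859$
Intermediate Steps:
$j = 30450$ ($j = 870 \cdot 35 = 30450$)
$j + \left(-13249 + 10658\right) = 30450 + \left(-13249 + 10658\right) = 30450 - 2591 = 27859$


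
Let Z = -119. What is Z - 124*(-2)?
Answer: 129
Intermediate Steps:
Z - 124*(-2) = -119 - 124*(-2) = -119 + 248 = 129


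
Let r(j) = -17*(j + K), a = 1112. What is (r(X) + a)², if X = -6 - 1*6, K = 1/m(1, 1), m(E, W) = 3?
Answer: 15452761/9 ≈ 1.7170e+6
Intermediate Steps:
K = ⅓ (K = 1/3 = ⅓ ≈ 0.33333)
X = -12 (X = -6 - 6 = -12)
r(j) = -17/3 - 17*j (r(j) = -17*(j + ⅓) = -17*(⅓ + j) = -17/3 - 17*j)
(r(X) + a)² = ((-17/3 - 17*(-12)) + 1112)² = ((-17/3 + 204) + 1112)² = (595/3 + 1112)² = (3931/3)² = 15452761/9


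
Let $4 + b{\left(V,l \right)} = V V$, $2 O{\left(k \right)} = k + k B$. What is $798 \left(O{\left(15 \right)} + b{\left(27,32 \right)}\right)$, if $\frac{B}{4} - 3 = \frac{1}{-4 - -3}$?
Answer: $632415$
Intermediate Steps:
$B = 8$ ($B = 12 + \frac{4}{-4 - -3} = 12 + \frac{4}{-4 + 3} = 12 + \frac{4}{-1} = 12 + 4 \left(-1\right) = 12 - 4 = 8$)
$O{\left(k \right)} = \frac{9 k}{2}$ ($O{\left(k \right)} = \frac{k + k 8}{2} = \frac{k + 8 k}{2} = \frac{9 k}{2}$)
$b{\left(V,l \right)} = -4 + V^{2}$ ($b{\left(V,l \right)} = -4 + V V = -4 + V^{2}$)
$798 \left(O{\left(15 \right)} + b{\left(27,32 \right)}\right) = 798 \left(\frac{9}{2} \cdot 15 - \left(4 - 27^{2}\right)\right) = 798 \left(\frac{135}{2} + \left(-4 + 729\right)\right) = 798 \left(\frac{135}{2} + 725\right) = 798 \cdot \frac{1585}{2} = 632415$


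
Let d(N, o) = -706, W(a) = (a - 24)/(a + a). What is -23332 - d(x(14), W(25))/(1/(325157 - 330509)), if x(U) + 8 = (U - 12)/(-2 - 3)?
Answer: -3801844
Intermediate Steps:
x(U) = -28/5 - U/5 (x(U) = -8 + (U - 12)/(-2 - 3) = -8 + (-12 + U)/(-5) = -8 + (-12 + U)*(-⅕) = -8 + (12/5 - U/5) = -28/5 - U/5)
W(a) = (-24 + a)/(2*a) (W(a) = (-24 + a)/((2*a)) = (-24 + a)*(1/(2*a)) = (-24 + a)/(2*a))
-23332 - d(x(14), W(25))/(1/(325157 - 330509)) = -23332 - (-706)/(1/(325157 - 330509)) = -23332 - (-706)/(1/(-5352)) = -23332 - (-706)/(-1/5352) = -23332 - (-706)*(-5352) = -23332 - 1*3778512 = -23332 - 3778512 = -3801844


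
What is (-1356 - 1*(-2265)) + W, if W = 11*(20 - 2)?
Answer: 1107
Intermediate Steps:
W = 198 (W = 11*18 = 198)
(-1356 - 1*(-2265)) + W = (-1356 - 1*(-2265)) + 198 = (-1356 + 2265) + 198 = 909 + 198 = 1107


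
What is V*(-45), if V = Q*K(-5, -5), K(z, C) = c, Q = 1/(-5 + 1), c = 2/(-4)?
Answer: -45/8 ≈ -5.6250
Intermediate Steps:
c = -1/2 (c = 2*(-1/4) = -1/2 ≈ -0.50000)
Q = -1/4 (Q = 1/(-4) = -1/4 ≈ -0.25000)
K(z, C) = -1/2
V = 1/8 (V = -1/4*(-1/2) = 1/8 ≈ 0.12500)
V*(-45) = (1/8)*(-45) = -45/8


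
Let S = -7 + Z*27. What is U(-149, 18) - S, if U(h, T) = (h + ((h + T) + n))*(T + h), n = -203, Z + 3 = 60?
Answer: 61741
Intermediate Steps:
Z = 57 (Z = -3 + 60 = 57)
S = 1532 (S = -7 + 57*27 = -7 + 1539 = 1532)
U(h, T) = (T + h)*(-203 + T + 2*h) (U(h, T) = (h + ((h + T) - 203))*(T + h) = (h + ((T + h) - 203))*(T + h) = (h + (-203 + T + h))*(T + h) = (-203 + T + 2*h)*(T + h) = (T + h)*(-203 + T + 2*h))
U(-149, 18) - S = (18**2 - 203*18 - 203*(-149) + 2*(-149)**2 + 3*18*(-149)) - 1*1532 = (324 - 3654 + 30247 + 2*22201 - 8046) - 1532 = (324 - 3654 + 30247 + 44402 - 8046) - 1532 = 63273 - 1532 = 61741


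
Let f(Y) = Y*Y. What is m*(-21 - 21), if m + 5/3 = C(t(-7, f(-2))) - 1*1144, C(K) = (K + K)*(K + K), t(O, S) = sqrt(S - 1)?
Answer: 47614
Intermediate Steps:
f(Y) = Y**2
t(O, S) = sqrt(-1 + S)
C(K) = 4*K**2 (C(K) = (2*K)*(2*K) = 4*K**2)
m = -3401/3 (m = -5/3 + (4*(sqrt(-1 + (-2)**2))**2 - 1*1144) = -5/3 + (4*(sqrt(-1 + 4))**2 - 1144) = -5/3 + (4*(sqrt(3))**2 - 1144) = -5/3 + (4*3 - 1144) = -5/3 + (12 - 1144) = -5/3 - 1132 = -3401/3 ≈ -1133.7)
m*(-21 - 21) = -3401*(-21 - 21)/3 = -3401/3*(-42) = 47614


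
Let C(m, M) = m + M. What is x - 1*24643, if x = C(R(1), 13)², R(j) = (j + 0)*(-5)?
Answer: -24579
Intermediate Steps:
R(j) = -5*j (R(j) = j*(-5) = -5*j)
C(m, M) = M + m
x = 64 (x = (13 - 5*1)² = (13 - 5)² = 8² = 64)
x - 1*24643 = 64 - 1*24643 = 64 - 24643 = -24579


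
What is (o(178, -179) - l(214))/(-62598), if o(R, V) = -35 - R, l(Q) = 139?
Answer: 176/31299 ≈ 0.0056232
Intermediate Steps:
(o(178, -179) - l(214))/(-62598) = ((-35 - 1*178) - 1*139)/(-62598) = ((-35 - 178) - 139)*(-1/62598) = (-213 - 139)*(-1/62598) = -352*(-1/62598) = 176/31299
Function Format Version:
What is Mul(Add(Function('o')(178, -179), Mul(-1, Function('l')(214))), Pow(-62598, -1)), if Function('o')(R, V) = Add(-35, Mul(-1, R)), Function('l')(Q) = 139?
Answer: Rational(176, 31299) ≈ 0.0056232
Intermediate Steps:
Mul(Add(Function('o')(178, -179), Mul(-1, Function('l')(214))), Pow(-62598, -1)) = Mul(Add(Add(-35, Mul(-1, 178)), Mul(-1, 139)), Pow(-62598, -1)) = Mul(Add(Add(-35, -178), -139), Rational(-1, 62598)) = Mul(Add(-213, -139), Rational(-1, 62598)) = Mul(-352, Rational(-1, 62598)) = Rational(176, 31299)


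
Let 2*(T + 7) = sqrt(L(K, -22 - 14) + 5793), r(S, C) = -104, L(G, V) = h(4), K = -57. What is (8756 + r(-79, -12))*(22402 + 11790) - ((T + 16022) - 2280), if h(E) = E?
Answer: 295815449 - sqrt(5797)/2 ≈ 2.9582e+8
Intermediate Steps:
L(G, V) = 4
T = -7 + sqrt(5797)/2 (T = -7 + sqrt(4 + 5793)/2 = -7 + sqrt(5797)/2 ≈ 31.069)
(8756 + r(-79, -12))*(22402 + 11790) - ((T + 16022) - 2280) = (8756 - 104)*(22402 + 11790) - (((-7 + sqrt(5797)/2) + 16022) - 2280) = 8652*34192 - ((16015 + sqrt(5797)/2) - 2280) = 295829184 - (13735 + sqrt(5797)/2) = 295829184 + (-13735 - sqrt(5797)/2) = 295815449 - sqrt(5797)/2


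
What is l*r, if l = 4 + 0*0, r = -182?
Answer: -728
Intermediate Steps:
l = 4 (l = 4 + 0 = 4)
l*r = 4*(-182) = -728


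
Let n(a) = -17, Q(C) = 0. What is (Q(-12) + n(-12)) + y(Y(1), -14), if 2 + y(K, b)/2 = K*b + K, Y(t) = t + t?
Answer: -73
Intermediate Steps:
Y(t) = 2*t
y(K, b) = -4 + 2*K + 2*K*b (y(K, b) = -4 + 2*(K*b + K) = -4 + 2*(K + K*b) = -4 + (2*K + 2*K*b) = -4 + 2*K + 2*K*b)
(Q(-12) + n(-12)) + y(Y(1), -14) = (0 - 17) + (-4 + 2*(2*1) + 2*(2*1)*(-14)) = -17 + (-4 + 2*2 + 2*2*(-14)) = -17 + (-4 + 4 - 56) = -17 - 56 = -73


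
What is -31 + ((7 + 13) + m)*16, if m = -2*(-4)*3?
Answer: 673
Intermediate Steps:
m = 24 (m = 8*3 = 24)
-31 + ((7 + 13) + m)*16 = -31 + ((7 + 13) + 24)*16 = -31 + (20 + 24)*16 = -31 + 44*16 = -31 + 704 = 673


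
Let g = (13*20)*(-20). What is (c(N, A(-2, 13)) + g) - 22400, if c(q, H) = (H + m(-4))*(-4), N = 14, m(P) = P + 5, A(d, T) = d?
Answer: -27596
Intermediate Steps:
m(P) = 5 + P
c(q, H) = -4 - 4*H (c(q, H) = (H + (5 - 4))*(-4) = (H + 1)*(-4) = (1 + H)*(-4) = -4 - 4*H)
g = -5200 (g = 260*(-20) = -5200)
(c(N, A(-2, 13)) + g) - 22400 = ((-4 - 4*(-2)) - 5200) - 22400 = ((-4 + 8) - 5200) - 22400 = (4 - 5200) - 22400 = -5196 - 22400 = -27596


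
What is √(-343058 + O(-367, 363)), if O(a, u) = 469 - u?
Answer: 2*I*√85738 ≈ 585.62*I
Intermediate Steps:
√(-343058 + O(-367, 363)) = √(-343058 + (469 - 1*363)) = √(-343058 + (469 - 363)) = √(-343058 + 106) = √(-342952) = 2*I*√85738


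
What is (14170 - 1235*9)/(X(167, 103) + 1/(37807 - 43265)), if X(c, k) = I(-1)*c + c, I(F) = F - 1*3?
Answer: -1282630/210343 ≈ -6.0978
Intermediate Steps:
I(F) = -3 + F (I(F) = F - 3 = -3 + F)
X(c, k) = -3*c (X(c, k) = (-3 - 1)*c + c = -4*c + c = -3*c)
(14170 - 1235*9)/(X(167, 103) + 1/(37807 - 43265)) = (14170 - 1235*9)/(-3*167 + 1/(37807 - 43265)) = (14170 - 11115)/(-501 + 1/(-5458)) = 3055/(-501 - 1/5458) = 3055/(-2734459/5458) = 3055*(-5458/2734459) = -1282630/210343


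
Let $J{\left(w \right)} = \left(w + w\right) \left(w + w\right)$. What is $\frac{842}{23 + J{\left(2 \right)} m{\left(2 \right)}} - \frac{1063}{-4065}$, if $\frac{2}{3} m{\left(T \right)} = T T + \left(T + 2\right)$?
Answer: $\frac{146051}{34959} \approx 4.1778$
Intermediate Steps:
$m{\left(T \right)} = 3 + \frac{3 T}{2} + \frac{3 T^{2}}{2}$ ($m{\left(T \right)} = \frac{3 \left(T T + \left(T + 2\right)\right)}{2} = \frac{3 \left(T^{2} + \left(2 + T\right)\right)}{2} = \frac{3 \left(2 + T + T^{2}\right)}{2} = 3 + \frac{3 T}{2} + \frac{3 T^{2}}{2}$)
$J{\left(w \right)} = 4 w^{2}$ ($J{\left(w \right)} = 2 w 2 w = 4 w^{2}$)
$\frac{842}{23 + J{\left(2 \right)} m{\left(2 \right)}} - \frac{1063}{-4065} = \frac{842}{23 + 4 \cdot 2^{2} \left(3 + \frac{3}{2} \cdot 2 + \frac{3 \cdot 2^{2}}{2}\right)} - \frac{1063}{-4065} = \frac{842}{23 + 4 \cdot 4 \left(3 + 3 + \frac{3}{2} \cdot 4\right)} - - \frac{1063}{4065} = \frac{842}{23 + 16 \left(3 + 3 + 6\right)} + \frac{1063}{4065} = \frac{842}{23 + 16 \cdot 12} + \frac{1063}{4065} = \frac{842}{23 + 192} + \frac{1063}{4065} = \frac{842}{215} + \frac{1063}{4065} = \frac{146051}{34959}$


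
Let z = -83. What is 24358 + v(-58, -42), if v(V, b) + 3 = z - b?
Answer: 24314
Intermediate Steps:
v(V, b) = -86 - b (v(V, b) = -3 + (-83 - b) = -86 - b)
24358 + v(-58, -42) = 24358 + (-86 - 1*(-42)) = 24358 + (-86 + 42) = 24358 - 44 = 24314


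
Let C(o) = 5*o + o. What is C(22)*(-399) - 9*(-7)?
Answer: -52605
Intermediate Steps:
C(o) = 6*o
C(22)*(-399) - 9*(-7) = (6*22)*(-399) - 9*(-7) = 132*(-399) + 63 = -52668 + 63 = -52605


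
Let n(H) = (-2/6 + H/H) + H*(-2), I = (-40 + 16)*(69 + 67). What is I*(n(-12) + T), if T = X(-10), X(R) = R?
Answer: -47872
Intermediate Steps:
I = -3264 (I = -24*136 = -3264)
T = -10
n(H) = ⅔ - 2*H (n(H) = (-2*⅙ + 1) - 2*H = (-⅓ + 1) - 2*H = ⅔ - 2*H)
I*(n(-12) + T) = -3264*((⅔ - 2*(-12)) - 10) = -3264*((⅔ + 24) - 10) = -3264*(74/3 - 10) = -3264*44/3 = -47872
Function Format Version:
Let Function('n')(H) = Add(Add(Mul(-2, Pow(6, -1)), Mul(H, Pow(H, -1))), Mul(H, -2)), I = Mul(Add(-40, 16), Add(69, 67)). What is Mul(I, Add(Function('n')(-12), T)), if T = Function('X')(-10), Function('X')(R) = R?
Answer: -47872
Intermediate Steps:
I = -3264 (I = Mul(-24, 136) = -3264)
T = -10
Function('n')(H) = Add(Rational(2, 3), Mul(-2, H)) (Function('n')(H) = Add(Add(Mul(-2, Rational(1, 6)), 1), Mul(-2, H)) = Add(Add(Rational(-1, 3), 1), Mul(-2, H)) = Add(Rational(2, 3), Mul(-2, H)))
Mul(I, Add(Function('n')(-12), T)) = Mul(-3264, Add(Add(Rational(2, 3), Mul(-2, -12)), -10)) = Mul(-3264, Add(Add(Rational(2, 3), 24), -10)) = Mul(-3264, Add(Rational(74, 3), -10)) = Mul(-3264, Rational(44, 3)) = -47872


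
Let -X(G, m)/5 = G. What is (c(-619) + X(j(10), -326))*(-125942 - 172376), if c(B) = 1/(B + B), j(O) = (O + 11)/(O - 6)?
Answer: 9694887523/1238 ≈ 7.8311e+6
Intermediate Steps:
j(O) = (11 + O)/(-6 + O)
X(G, m) = -5*G
c(B) = 1/(2*B)
(c(-619) + X(j(10), -326))*(-125942 - 172376) = ((1/2)/(-619) - 5*(11 + 10)/(-6 + 10))*(-125942 - 172376) = ((1/2)*(-1/619) - 5*21/4)*(-298318) = (-1/1238 - 5*21/4)*(-298318) = (-1/1238 - 105/4)*(-298318) = -64997/2476*(-298318) = 9694887523/1238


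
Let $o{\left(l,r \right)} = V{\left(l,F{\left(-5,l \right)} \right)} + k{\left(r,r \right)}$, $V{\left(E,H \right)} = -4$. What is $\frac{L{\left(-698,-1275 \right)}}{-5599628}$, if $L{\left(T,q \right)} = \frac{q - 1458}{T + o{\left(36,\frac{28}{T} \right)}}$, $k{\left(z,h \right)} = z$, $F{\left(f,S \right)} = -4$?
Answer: $- \frac{953817}{1371976055536} \approx -6.9521 \cdot 10^{-7}$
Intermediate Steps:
$o{\left(l,r \right)} = -4 + r$
$L{\left(T,q \right)} = \frac{-1458 + q}{-4 + T + \frac{28}{T}}$ ($L{\left(T,q \right)} = \frac{q - 1458}{T - \left(4 - \frac{28}{T}\right)} = \frac{-1458 + q}{-4 + T + \frac{28}{T}}$)
$\frac{L{\left(-698,-1275 \right)}}{-5599628} = \frac{\left(-698\right) \frac{1}{28 - 698 \left(-4 - 698\right)} \left(-1458 - 1275\right)}{-5599628} = \left(-698\right) \frac{1}{28 - -489996} \left(-2733\right) \left(- \frac{1}{5599628}\right) = \left(-698\right) \frac{1}{28 + 489996} \left(-2733\right) \left(- \frac{1}{5599628}\right) = \left(-698\right) \frac{1}{490024} \left(-2733\right) \left(- \frac{1}{5599628}\right) = \frac{953817}{245012} \left(- \frac{1}{5599628}\right) = - \frac{953817}{1371976055536}$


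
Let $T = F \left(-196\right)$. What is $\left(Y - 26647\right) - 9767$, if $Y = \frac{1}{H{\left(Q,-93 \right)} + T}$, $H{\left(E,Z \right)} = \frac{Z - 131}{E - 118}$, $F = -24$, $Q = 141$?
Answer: $- \frac{3931546729}{107968} \approx -36414.0$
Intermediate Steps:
$T = 4704$ ($T = \left(-24\right) \left(-196\right) = 4704$)
$H{\left(E,Z \right)} = \frac{-131 + Z}{-118 + E}$
$Y = \frac{23}{107968}$ ($Y = \frac{1}{\frac{-131 - 93}{-118 + 141} + 4704} = \frac{1}{\frac{1}{23} \left(-224\right) + 4704} = \frac{1}{- \frac{224}{23} + 4704} = \frac{1}{\frac{107968}{23}} = \frac{23}{107968} \approx 0.00021303$)
$\left(Y - 26647\right) - 9767 = \left(\frac{23}{107968} - 26647\right) - 9767 = - \frac{2877023273}{107968} - 9767 = - \frac{3931546729}{107968}$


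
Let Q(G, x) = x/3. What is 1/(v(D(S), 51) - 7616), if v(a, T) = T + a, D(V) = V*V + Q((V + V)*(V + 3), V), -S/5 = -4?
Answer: -3/21475 ≈ -0.00013970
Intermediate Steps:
S = 20 (S = -5*(-4) = 20)
Q(G, x) = x/3 (Q(G, x) = x*(1/3) = x/3)
D(V) = V**2 + V/3 (D(V) = V*V + V/3 = V**2 + V/3)
1/(v(D(S), 51) - 7616) = 1/((51 + 20*(1/3 + 20)) - 7616) = 1/((51 + 20*(61/3)) - 7616) = 1/((51 + 1220/3) - 7616) = 1/(1373/3 - 7616) = 1/(-21475/3) = -3/21475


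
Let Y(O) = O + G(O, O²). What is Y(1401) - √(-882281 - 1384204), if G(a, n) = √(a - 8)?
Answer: 1401 + √1393 - I*√2266485 ≈ 1438.3 - 1505.5*I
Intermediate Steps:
G(a, n) = √(-8 + a)
Y(O) = O + √(-8 + O)
Y(1401) - √(-882281 - 1384204) = (1401 + √(-8 + 1401)) - √(-882281 - 1384204) = (1401 + √1393) - √(-2266485) = (1401 + √1393) - I*√2266485 = 1401 + √1393 - I*√2266485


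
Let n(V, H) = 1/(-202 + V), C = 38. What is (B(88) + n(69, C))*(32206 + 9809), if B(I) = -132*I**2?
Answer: -5712093234975/133 ≈ -4.2948e+10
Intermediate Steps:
(B(88) + n(69, C))*(32206 + 9809) = (-132*88**2 + 1/(-202 + 69))*(32206 + 9809) = (-132*7744 + 1/(-133))*42015 = (-1022208 - 1/133)*42015 = -135953665/133*42015 = -5712093234975/133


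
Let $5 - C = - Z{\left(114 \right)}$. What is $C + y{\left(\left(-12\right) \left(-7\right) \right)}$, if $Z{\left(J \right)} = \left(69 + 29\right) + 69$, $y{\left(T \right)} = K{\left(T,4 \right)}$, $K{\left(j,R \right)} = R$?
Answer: $176$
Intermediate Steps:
$y{\left(T \right)} = 4$
$Z{\left(J \right)} = 167$ ($Z{\left(J \right)} = 98 + 69 = 167$)
$C = 172$ ($C = 5 - \left(-1\right) 167 = 5 - -167 = 5 + 167 = 172$)
$C + y{\left(\left(-12\right) \left(-7\right) \right)} = 172 + 4 = 176$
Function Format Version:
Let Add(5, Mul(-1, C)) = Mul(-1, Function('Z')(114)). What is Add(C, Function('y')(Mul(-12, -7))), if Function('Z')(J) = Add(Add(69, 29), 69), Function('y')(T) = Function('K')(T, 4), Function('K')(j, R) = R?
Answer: 176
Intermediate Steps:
Function('y')(T) = 4
Function('Z')(J) = 167 (Function('Z')(J) = Add(98, 69) = 167)
C = 172 (C = Add(5, Mul(-1, Mul(-1, 167))) = Add(5, Mul(-1, -167)) = Add(5, 167) = 172)
Add(C, Function('y')(Mul(-12, -7))) = Add(172, 4) = 176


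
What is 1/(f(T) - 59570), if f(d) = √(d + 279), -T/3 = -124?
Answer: -8510/506940607 - √651/3548584249 ≈ -1.6794e-5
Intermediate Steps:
T = 372 (T = -3*(-124) = 372)
f(d) = √(279 + d)
1/(f(T) - 59570) = 1/(√(279 + 372) - 59570) = 1/(√651 - 59570) = 1/(-59570 + √651)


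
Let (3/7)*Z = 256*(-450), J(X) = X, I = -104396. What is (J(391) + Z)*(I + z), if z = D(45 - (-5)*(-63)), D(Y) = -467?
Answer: 28146172967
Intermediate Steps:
Z = -268800 (Z = 7*(256*(-450))/3 = (7/3)*(-115200) = -268800)
z = -467
(J(391) + Z)*(I + z) = (391 - 268800)*(-104396 - 467) = -268409*(-104863) = 28146172967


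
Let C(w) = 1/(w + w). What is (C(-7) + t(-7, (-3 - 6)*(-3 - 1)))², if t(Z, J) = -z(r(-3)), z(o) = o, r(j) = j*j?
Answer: 16129/196 ≈ 82.291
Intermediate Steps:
r(j) = j²
C(w) = 1/(2*w)
t(Z, J) = -9 (t(Z, J) = -1*(-3)² = -1*9 = -9)
(C(-7) + t(-7, (-3 - 6)*(-3 - 1)))² = ((½)/(-7) - 9)² = ((½)*(-⅐) - 9)² = (-1/14 - 9)² = (-127/14)² = 16129/196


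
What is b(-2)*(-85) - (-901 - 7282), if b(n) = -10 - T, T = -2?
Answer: 8863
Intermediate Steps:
b(n) = -8 (b(n) = -10 - 1*(-2) = -10 + 2 = -8)
b(-2)*(-85) - (-901 - 7282) = -8*(-85) - (-901 - 7282) = 680 - 1*(-8183) = 680 + 8183 = 8863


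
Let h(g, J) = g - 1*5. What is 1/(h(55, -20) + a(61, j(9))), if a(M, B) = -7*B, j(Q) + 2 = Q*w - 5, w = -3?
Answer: 1/288 ≈ 0.0034722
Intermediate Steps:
h(g, J) = -5 + g (h(g, J) = g - 5 = -5 + g)
j(Q) = -7 - 3*Q (j(Q) = -2 + (Q*(-3) - 5) = -2 + (-3*Q - 5) = -2 + (-5 - 3*Q) = -7 - 3*Q)
1/(h(55, -20) + a(61, j(9))) = 1/((-5 + 55) - 7*(-7 - 3*9)) = 1/(50 - 7*(-7 - 27)) = 1/(50 - 7*(-34)) = 1/(50 + 238) = 1/288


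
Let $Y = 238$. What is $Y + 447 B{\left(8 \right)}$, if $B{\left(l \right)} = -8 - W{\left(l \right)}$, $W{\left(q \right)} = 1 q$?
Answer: $-6914$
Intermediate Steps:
$W{\left(q \right)} = q$
$B{\left(l \right)} = -8 - l$
$Y + 447 B{\left(8 \right)} = 238 + 447 \left(-8 - 8\right) = 238 + 447 \left(-16\right) = 238 - 7152 = -6914$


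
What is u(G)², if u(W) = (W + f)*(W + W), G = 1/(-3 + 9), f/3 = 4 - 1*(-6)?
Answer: 32761/324 ≈ 101.11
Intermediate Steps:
f = 30 (f = 3*(4 - 1*(-6)) = 3*(4 + 6) = 3*10 = 30)
G = ⅙ (G = 1/6 = ⅙ ≈ 0.16667)
u(W) = 2*W*(30 + W) (u(W) = (W + 30)*(W + W) = (30 + W)*(2*W) = 2*W*(30 + W))
u(G)² = (2*(⅙)*(30 + ⅙))² = (2*(⅙)*(181/6))² = (181/18)² = 32761/324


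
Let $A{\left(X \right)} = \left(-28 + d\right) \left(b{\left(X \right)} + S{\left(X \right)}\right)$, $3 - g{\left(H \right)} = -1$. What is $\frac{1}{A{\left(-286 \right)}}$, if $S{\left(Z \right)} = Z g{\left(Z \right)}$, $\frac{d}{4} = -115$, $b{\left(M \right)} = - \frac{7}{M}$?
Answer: $\frac{143}{79831188} \approx 1.7913 \cdot 10^{-6}$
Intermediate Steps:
$d = -460$ ($d = 4 \left(-115\right) = -460$)
$g{\left(H \right)} = 4$ ($g{\left(H \right)} = 3 - -1 = 3 + 1 = 4$)
$S{\left(Z \right)} = 4 Z$ ($S{\left(Z \right)} = Z 4 = 4 Z$)
$A{\left(X \right)} = - 1952 X + \frac{3416}{X}$ ($A{\left(X \right)} = \left(-28 - 460\right) \left(- \frac{7}{X} + 4 X\right) = - 488 \left(- \frac{7}{X} + 4 X\right) = - 1952 X + \frac{3416}{X}$)
$\frac{1}{A{\left(-286 \right)}} = \frac{1}{\left(-1952\right) \left(-286\right) + \frac{3416}{-286}} = \frac{1}{558272 + 3416 \left(- \frac{1}{286}\right)} = \frac{1}{558272 - \frac{1708}{143}} = \frac{1}{\frac{79831188}{143}} = \frac{143}{79831188}$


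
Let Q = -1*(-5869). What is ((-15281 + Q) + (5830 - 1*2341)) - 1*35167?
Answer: -41090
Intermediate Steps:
Q = 5869
((-15281 + Q) + (5830 - 1*2341)) - 1*35167 = ((-15281 + 5869) + (5830 - 1*2341)) - 1*35167 = (-9412 + (5830 - 2341)) - 35167 = (-9412 + 3489) - 35167 = -5923 - 35167 = -41090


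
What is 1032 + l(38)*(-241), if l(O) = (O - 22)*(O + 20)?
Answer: -222616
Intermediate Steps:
l(O) = (-22 + O)*(20 + O)
1032 + l(38)*(-241) = 1032 + (-440 + 38**2 - 2*38)*(-241) = 1032 + (-440 + 1444 - 76)*(-241) = 1032 + 928*(-241) = 1032 - 223648 = -222616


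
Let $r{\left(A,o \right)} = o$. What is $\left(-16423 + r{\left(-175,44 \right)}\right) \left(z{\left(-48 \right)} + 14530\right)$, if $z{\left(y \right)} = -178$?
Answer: $-235071408$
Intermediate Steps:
$\left(-16423 + r{\left(-175,44 \right)}\right) \left(z{\left(-48 \right)} + 14530\right) = \left(-16423 + 44\right) \left(-178 + 14530\right) = \left(-16379\right) 14352 = -235071408$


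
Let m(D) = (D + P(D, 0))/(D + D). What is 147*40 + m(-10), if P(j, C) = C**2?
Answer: 11761/2 ≈ 5880.5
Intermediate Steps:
m(D) = 1/2 (m(D) = (D + 0**2)/(D + D) = (D + 0)/((2*D)) = D*(1/(2*D)) = 1/2)
147*40 + m(-10) = 147*40 + 1/2 = 5880 + 1/2 = 11761/2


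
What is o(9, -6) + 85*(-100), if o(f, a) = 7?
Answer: -8493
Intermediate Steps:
o(9, -6) + 85*(-100) = 7 + 85*(-100) = 7 - 8500 = -8493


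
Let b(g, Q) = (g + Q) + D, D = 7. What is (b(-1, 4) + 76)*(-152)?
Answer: -13072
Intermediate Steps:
b(g, Q) = 7 + Q + g (b(g, Q) = (g + Q) + 7 = (Q + g) + 7 = 7 + Q + g)
(b(-1, 4) + 76)*(-152) = ((7 + 4 - 1) + 76)*(-152) = (10 + 76)*(-152) = 86*(-152) = -13072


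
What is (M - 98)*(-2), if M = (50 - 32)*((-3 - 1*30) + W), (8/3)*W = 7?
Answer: 2579/2 ≈ 1289.5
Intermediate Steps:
W = 21/8 (W = (3/8)*7 = 21/8 ≈ 2.6250)
M = -2187/4 (M = (50 - 32)*((-3 - 1*30) + 21/8) = 18*((-3 - 30) + 21/8) = 18*(-33 + 21/8) = 18*(-243/8) = -2187/4 ≈ -546.75)
(M - 98)*(-2) = (-2187/4 - 98)*(-2) = -2579/4*(-2) = 2579/2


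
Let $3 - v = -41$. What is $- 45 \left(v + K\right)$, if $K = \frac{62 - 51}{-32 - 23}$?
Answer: $-1971$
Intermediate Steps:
$v = 44$ ($v = 3 - -41 = 3 + 41 = 44$)
$K = - \frac{1}{5}$ ($K = \frac{11}{-55} = 11 \left(- \frac{1}{55}\right) = - \frac{1}{5} \approx -0.2$)
$- 45 \left(v + K\right) = - 45 \left(44 - \frac{1}{5}\right) = \left(-45\right) \frac{219}{5} = -1971$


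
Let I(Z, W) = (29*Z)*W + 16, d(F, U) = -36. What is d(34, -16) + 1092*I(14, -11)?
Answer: -4859436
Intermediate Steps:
I(Z, W) = 16 + 29*W*Z (I(Z, W) = 29*W*Z + 16 = 16 + 29*W*Z)
d(34, -16) + 1092*I(14, -11) = -36 + 1092*(16 + 29*(-11)*14) = -36 + 1092*(16 - 4466) = -36 + 1092*(-4450) = -36 - 4859400 = -4859436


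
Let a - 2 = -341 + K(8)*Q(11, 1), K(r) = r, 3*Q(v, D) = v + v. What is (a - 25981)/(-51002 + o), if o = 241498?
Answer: -2462/17859 ≈ -0.13786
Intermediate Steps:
Q(v, D) = 2*v/3 (Q(v, D) = (v + v)/3 = (2*v)/3 = 2*v/3)
a = -841/3 (a = 2 + (-341 + 8*((2/3)*11)) = 2 + (-341 + 8*(22/3)) = 2 + (-341 + 176/3) = 2 - 847/3 = -841/3 ≈ -280.33)
(a - 25981)/(-51002 + o) = (-841/3 - 25981)/(-51002 + 241498) = -78784/3/190496 = -78784/3*1/190496 = -2462/17859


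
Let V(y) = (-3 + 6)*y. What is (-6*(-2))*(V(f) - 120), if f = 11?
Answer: -1044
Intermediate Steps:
V(y) = 3*y
(-6*(-2))*(V(f) - 120) = (-6*(-2))*(3*11 - 120) = 12*(33 - 120) = 12*(-87) = -1044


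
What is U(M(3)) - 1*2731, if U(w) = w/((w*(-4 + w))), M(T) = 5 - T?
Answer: -5463/2 ≈ -2731.5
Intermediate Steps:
U(w) = 1/(-4 + w) (U(w) = w*(1/(w*(-4 + w))) = 1/(-4 + w))
U(M(3)) - 1*2731 = 1/(-4 + (5 - 1*3)) - 1*2731 = 1/(-4 + (5 - 3)) - 2731 = 1/(-4 + 2) - 2731 = 1/(-2) - 2731 = -½ - 2731 = -5463/2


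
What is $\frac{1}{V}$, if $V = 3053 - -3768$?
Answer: $\frac{1}{6821} \approx 0.00014661$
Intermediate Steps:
$V = 6821$ ($V = 3053 + 3768 = 6821$)
$\frac{1}{V} = \frac{1}{6821}$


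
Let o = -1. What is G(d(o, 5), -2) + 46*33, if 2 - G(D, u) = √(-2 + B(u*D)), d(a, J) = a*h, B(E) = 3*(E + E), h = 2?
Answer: 1520 - √22 ≈ 1515.3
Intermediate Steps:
B(E) = 6*E (B(E) = 3*(2*E) = 6*E)
d(a, J) = 2*a (d(a, J) = a*2 = 2*a)
G(D, u) = 2 - √(-2 + 6*D*u) (G(D, u) = 2 - √(-2 + 6*(u*D)) = 2 - √(-2 + 6*(D*u)) = 2 - √(-2 + 6*D*u))
G(d(o, 5), -2) + 46*33 = (2 - √(-2 + 6*(2*(-1))*(-2))) + 46*33 = (2 - √(-2 + 6*(-2)*(-2))) + 1518 = (2 - √(-2 + 24)) + 1518 = (2 - √22) + 1518 = 1520 - √22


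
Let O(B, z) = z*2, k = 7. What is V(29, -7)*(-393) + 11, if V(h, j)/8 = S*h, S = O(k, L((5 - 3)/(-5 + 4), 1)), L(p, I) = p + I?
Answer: 182363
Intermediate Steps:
L(p, I) = I + p
O(B, z) = 2*z
S = -2 (S = 2*(1 + (5 - 3)/(-5 + 4)) = 2*(1 + 2/(-1)) = 2*(1 + 2*(-1)) = 2*(1 - 2) = 2*(-1) = -2)
V(h, j) = -16*h (V(h, j) = 8*(-2*h) = -16*h)
V(29, -7)*(-393) + 11 = -16*29*(-393) + 11 = -464*(-393) + 11 = 182352 + 11 = 182363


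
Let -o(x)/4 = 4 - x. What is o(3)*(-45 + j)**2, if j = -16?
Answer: -14884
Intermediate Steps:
o(x) = -16 + 4*x (o(x) = -4*(4 - x) = -16 + 4*x)
o(3)*(-45 + j)**2 = (-16 + 4*3)*(-45 - 16)**2 = (-16 + 12)*(-61)**2 = -4*3721 = -14884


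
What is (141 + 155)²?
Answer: 87616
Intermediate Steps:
(141 + 155)² = 296² = 87616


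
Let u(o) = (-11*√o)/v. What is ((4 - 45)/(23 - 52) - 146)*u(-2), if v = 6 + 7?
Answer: 46123*I*√2/377 ≈ 173.02*I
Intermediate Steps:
v = 13
u(o) = -11*√o/13
((4 - 45)/(23 - 52) - 146)*u(-2) = ((4 - 45)/(23 - 52) - 146)*(-11*I*√2/13) = (-41/(-29) - 146)*(-11*I*√2/13) = (-41*(-1/29) - 146)*(-11*I*√2/13) = (41/29 - 146)*(-11*I*√2/13) = -(-46123)*I*√2/377 = 46123*I*√2/377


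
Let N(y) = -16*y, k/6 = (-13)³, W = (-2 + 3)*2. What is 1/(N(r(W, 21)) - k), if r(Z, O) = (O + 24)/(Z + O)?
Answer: 23/302466 ≈ 7.6042e-5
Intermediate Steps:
W = 2 (W = 1*2 = 2)
k = -13182 (k = 6*(-13)³ = 6*(-2197) = -13182)
r(Z, O) = (24 + O)/(O + Z)
1/(N(r(W, 21)) - k) = 1/(-16*(24 + 21)/(21 + 2) - 1*(-13182)) = 1/(-16*45/23 + 13182) = 1/(-720/23 + 13182) = 1/(302466/23) = 23/302466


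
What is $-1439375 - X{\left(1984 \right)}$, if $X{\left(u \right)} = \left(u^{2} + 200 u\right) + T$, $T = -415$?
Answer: $-5772016$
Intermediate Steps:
$X{\left(u \right)} = -415 + u^{2} + 200 u$ ($X{\left(u \right)} = \left(u^{2} + 200 u\right) - 415 = -415 + u^{2} + 200 u$)
$-1439375 - X{\left(1984 \right)} = -1439375 - \left(-415 + 1984^{2} + 200 \cdot 1984\right) = -1439375 - \left(-415 + 3936256 + 396800\right) = -1439375 - 4332641 = -5772016$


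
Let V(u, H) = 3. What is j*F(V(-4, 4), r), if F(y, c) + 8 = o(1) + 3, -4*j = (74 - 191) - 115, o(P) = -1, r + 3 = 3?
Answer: -348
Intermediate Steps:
r = 0 (r = -3 + 3 = 0)
j = 58 (j = -((74 - 191) - 115)/4 = -(-117 - 115)/4 = -¼*(-232) = 58)
F(y, c) = -6 (F(y, c) = -8 + (-1 + 3) = -8 + 2 = -6)
j*F(V(-4, 4), r) = 58*(-6) = -348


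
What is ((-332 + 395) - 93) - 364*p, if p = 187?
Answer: -68098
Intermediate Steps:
((-332 + 395) - 93) - 364*p = ((-332 + 395) - 93) - 364*187 = (63 - 93) - 68068 = -30 - 68068 = -68098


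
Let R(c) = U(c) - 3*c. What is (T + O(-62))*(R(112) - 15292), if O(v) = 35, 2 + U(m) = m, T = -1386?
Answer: 20964818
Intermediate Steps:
U(m) = -2 + m
R(c) = -2 - 2*c (R(c) = (-2 + c) - 3*c = -2 - 2*c)
(T + O(-62))*(R(112) - 15292) = (-1386 + 35)*((-2 - 2*112) - 15292) = -1351*((-2 - 224) - 15292) = -1351*(-226 - 15292) = -1351*(-15518) = 20964818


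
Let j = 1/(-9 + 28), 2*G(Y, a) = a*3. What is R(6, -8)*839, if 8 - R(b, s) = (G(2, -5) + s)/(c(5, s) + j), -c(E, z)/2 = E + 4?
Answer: 131723/22 ≈ 5987.4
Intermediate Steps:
G(Y, a) = 3*a/2 (G(Y, a) = (a*3)/2 = (3*a)/2 = 3*a/2)
c(E, z) = -8 - 2*E (c(E, z) = -2*(E + 4) = -2*(4 + E) = -8 - 2*E)
j = 1/19 ≈ 0.052632
R(b, s) = 5171/682 + 19*s/341 (R(b, s) = 8 - ((3/2)*(-5) + s)/((-8 - 2*5) + 1/19) = 8 - (-15/2 + s)/((-8 - 10) + 1/19) = 8 - (-15/2 + s)/(-18 + 1/19) = 8 - (-15/2 + s)/(-341/19) = 8 - (-15/2 + s)*(-19)/341 = 8 - (285/682 - 19*s/341) = 8 + (-285/682 + 19*s/341) = 5171/682 + 19*s/341)
R(6, -8)*839 = (5171/682 + (19/341)*(-8))*839 = (5171/682 - 152/341)*839 = (157/22)*839 = 131723/22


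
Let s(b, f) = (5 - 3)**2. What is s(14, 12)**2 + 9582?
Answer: 9598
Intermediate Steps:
s(b, f) = 4 (s(b, f) = 2**2 = 4)
s(14, 12)**2 + 9582 = 4**2 + 9582 = 16 + 9582 = 9598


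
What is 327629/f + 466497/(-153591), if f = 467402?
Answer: -55906921685/23929580194 ≈ -2.3363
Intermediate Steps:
327629/f + 466497/(-153591) = 327629/467402 + 466497/(-153591) = 327629*(1/467402) + 466497*(-1/153591) = 327629/467402 - 155499/51197 = -55906921685/23929580194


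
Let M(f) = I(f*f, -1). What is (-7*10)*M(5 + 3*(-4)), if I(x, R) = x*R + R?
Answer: 3500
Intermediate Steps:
I(x, R) = R + R*x (I(x, R) = R*x + R = R + R*x)
M(f) = -1 - f² (M(f) = -(1 + f*f) = -(1 + f²) = -1 - f²)
(-7*10)*M(5 + 3*(-4)) = (-7*10)*(-1 - (5 + 3*(-4))²) = -70*(-1 - (5 - 12)²) = -70*(-1 - 1*(-7)²) = -70*(-1 - 1*49) = -70*(-1 - 49) = -70*(-50) = 3500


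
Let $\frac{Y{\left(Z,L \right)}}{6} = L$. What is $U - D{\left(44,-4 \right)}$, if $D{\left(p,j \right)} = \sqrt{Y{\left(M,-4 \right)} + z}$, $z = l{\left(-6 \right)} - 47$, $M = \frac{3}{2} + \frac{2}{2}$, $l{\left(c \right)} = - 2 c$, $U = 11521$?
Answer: $11521 - i \sqrt{59} \approx 11521.0 - 7.6811 i$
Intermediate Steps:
$M = \frac{5}{2}$ ($M = 3 \cdot \frac{1}{2} + 2 \cdot \frac{1}{2} = \frac{3}{2} + 1 = \frac{5}{2} \approx 2.5$)
$Y{\left(Z,L \right)} = 6 L$
$z = -35$ ($z = \left(-2\right) \left(-6\right) - 47 = 12 - 47 = -35$)
$D{\left(p,j \right)} = i \sqrt{59}$ ($D{\left(p,j \right)} = \sqrt{6 \left(-4\right) - 35} = \sqrt{-24 - 35} = \sqrt{-59} = i \sqrt{59}$)
$U - D{\left(44,-4 \right)} = 11521 - i \sqrt{59}$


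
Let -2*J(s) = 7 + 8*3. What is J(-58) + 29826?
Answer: 59621/2 ≈ 29811.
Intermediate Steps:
J(s) = -31/2 (J(s) = -(7 + 8*3)/2 = -(7 + 24)/2 = -½*31 = -31/2)
J(-58) + 29826 = -31/2 + 29826 = 59621/2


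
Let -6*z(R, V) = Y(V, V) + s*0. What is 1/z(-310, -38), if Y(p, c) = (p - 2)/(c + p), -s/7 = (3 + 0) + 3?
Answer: -57/5 ≈ -11.400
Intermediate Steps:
s = -42 (s = -7*((3 + 0) + 3) = -7*(3 + 3) = -7*6 = -42)
Y(p, c) = (-2 + p)/(c + p)
z(R, V) = -(-2 + V)/(12*V) (z(R, V) = -((-2 + V)/(V + V) - 42*0)/6 = -((-2 + V)/((2*V)) + 0)/6 = -((1/(2*V))*(-2 + V) + 0)/6 = -((-2 + V)/(2*V) + 0)/6 = -(-2 + V)/(12*V))
1/z(-310, -38) = 1/((1/12)*(2 - 1*(-38))/(-38)) = 1/((1/12)*(-1/38)*(2 + 38)) = 1/((1/12)*(-1/38)*40) = 1/(-5/57) = -57/5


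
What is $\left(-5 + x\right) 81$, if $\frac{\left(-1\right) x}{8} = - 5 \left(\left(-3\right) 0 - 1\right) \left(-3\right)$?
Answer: $9315$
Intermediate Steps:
$x = 120$ ($x = - 8 - 5 \left(\left(-3\right) 0 - 1\right) \left(-3\right) = - 8 - 5 \left(0 - 1\right) \left(-3\right) = - 8 \left(-5\right) \left(-1\right) \left(-3\right) = - 8 \cdot 5 \left(-3\right) = \left(-8\right) \left(-15\right) = 120$)
$\left(-5 + x\right) 81 = \left(-5 + 120\right) 81 = 115 \cdot 81 = 9315$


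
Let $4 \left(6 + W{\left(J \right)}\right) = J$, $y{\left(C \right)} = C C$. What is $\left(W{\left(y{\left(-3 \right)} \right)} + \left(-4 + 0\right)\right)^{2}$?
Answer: $\frac{961}{16} \approx 60.063$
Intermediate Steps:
$y{\left(C \right)} = C^{2}$
$W{\left(J \right)} = -6 + \frac{J}{4}$
$\left(W{\left(y{\left(-3 \right)} \right)} + \left(-4 + 0\right)\right)^{2} = \left(\left(-6 + \frac{\left(-3\right)^{2}}{4}\right) + \left(-4 + 0\right)\right)^{2} = \left(\left(-6 + \frac{1}{4} \cdot 9\right) - 4\right)^{2} = \left(\left(-6 + \frac{9}{4}\right) - 4\right)^{2} = \left(- \frac{15}{4} - 4\right)^{2} = \left(- \frac{31}{4}\right)^{2} = \frac{961}{16}$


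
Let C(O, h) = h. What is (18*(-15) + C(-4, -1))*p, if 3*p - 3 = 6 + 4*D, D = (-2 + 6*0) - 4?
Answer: 1355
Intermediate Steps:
D = -6 (D = (-2 + 0) - 4 = -2 - 4 = -6)
p = -5 (p = 1 + (6 + 4*(-6))/3 = 1 + (6 - 24)/3 = 1 + (1/3)*(-18) = 1 - 6 = -5)
(18*(-15) + C(-4, -1))*p = (18*(-15) - 1)*(-5) = (-270 - 1)*(-5) = -271*(-5) = 1355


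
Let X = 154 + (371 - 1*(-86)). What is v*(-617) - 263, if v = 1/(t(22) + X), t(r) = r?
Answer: -167096/633 ≈ -263.97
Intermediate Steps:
X = 611 (X = 154 + (371 + 86) = 154 + 457 = 611)
v = 1/633 (v = 1/(22 + 611) = 1/633 ≈ 0.0015798)
v*(-617) - 263 = (1/633)*(-617) - 263 = -617/633 - 263 = -167096/633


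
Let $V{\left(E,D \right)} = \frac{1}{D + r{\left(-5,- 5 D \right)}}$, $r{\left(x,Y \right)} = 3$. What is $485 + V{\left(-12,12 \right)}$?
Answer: $\frac{7276}{15} \approx 485.07$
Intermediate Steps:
$V{\left(E,D \right)} = \frac{1}{3 + D}$ ($V{\left(E,D \right)} = \frac{1}{D + 3} = \frac{1}{3 + D}$)
$485 + V{\left(-12,12 \right)} = 485 + \frac{1}{3 + 12} = 485 + \frac{1}{15} = \frac{7276}{15}$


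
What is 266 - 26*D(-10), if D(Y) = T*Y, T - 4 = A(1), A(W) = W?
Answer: 1566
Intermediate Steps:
T = 5 (T = 4 + 1 = 5)
D(Y) = 5*Y
266 - 26*D(-10) = 266 - 130*(-10) = 266 - 26*(-50) = 266 + 1300 = 1566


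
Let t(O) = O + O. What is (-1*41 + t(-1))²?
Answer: 1849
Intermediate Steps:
t(O) = 2*O
(-1*41 + t(-1))² = (-1*41 + 2*(-1))² = (-41 - 2)² = (-43)² = 1849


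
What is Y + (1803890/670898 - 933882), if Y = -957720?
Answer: -634535097353/335449 ≈ -1.8916e+6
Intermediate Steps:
Y + (1803890/670898 - 933882) = -957720 + (1803890/670898 - 933882) = -957720 + (1803890*(1/670898) - 933882) = -957720 + (901945/335449 - 933882) = -957720 - 313268881073/335449 = -634535097353/335449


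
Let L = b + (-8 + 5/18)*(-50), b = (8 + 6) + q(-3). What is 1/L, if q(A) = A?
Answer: 9/3574 ≈ 0.0025182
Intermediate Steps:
b = 11 (b = (8 + 6) - 3 = 14 - 3 = 11)
L = 3574/9 (L = 11 + (-8 + 5/18)*(-50) = 11 - 139/18*(-50) = 11 + 3475/9 = 3574/9 ≈ 397.11)
1/L = 1/(3574/9) = 9/3574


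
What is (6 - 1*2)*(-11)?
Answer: -44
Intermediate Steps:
(6 - 1*2)*(-11) = (6 - 2)*(-11) = 4*(-11) = -44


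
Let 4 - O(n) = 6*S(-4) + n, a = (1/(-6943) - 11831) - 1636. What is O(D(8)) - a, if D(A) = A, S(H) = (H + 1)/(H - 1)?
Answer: 467243076/34715 ≈ 13459.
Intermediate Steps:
S(H) = (1 + H)/(-1 + H)
a = -93501382/6943 (a = (-1/6943 - 11831) - 1636 = -82142634/6943 - 1636 = -93501382/6943 ≈ -13467.)
O(n) = ⅖ - n (O(n) = 4 - (6*((1 - 4)/(-1 - 4)) + n) = 4 - (6*(-3/(-5)) + n) = 4 - (6*(-⅕*(-3)) + n) = 4 - (6*(⅗) + n) = 4 - (18/5 + n) = 4 + (-18/5 - n) = ⅖ - n)
O(D(8)) - a = (⅖ - 1*8) - 1*(-93501382/6943) = (⅖ - 8) + 93501382/6943 = -38/5 + 93501382/6943 = 467243076/34715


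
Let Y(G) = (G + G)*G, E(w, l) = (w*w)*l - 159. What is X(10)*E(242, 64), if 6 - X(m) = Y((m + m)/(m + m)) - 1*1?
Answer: 18739685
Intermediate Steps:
E(w, l) = -159 + l*w**2 (E(w, l) = w**2*l - 159 = l*w**2 - 159 = -159 + l*w**2)
Y(G) = 2*G**2 (Y(G) = (2*G)*G = 2*G**2)
X(m) = 5 (X(m) = 6 - (2*((m + m)/(m + m))**2 - 1*1) = 6 - (2*((2*m)/((2*m)))**2 - 1) = 6 - (2*((2*m)*(1/(2*m)))**2 - 1) = 6 - (2*1**2 - 1) = 6 - (2*1 - 1) = 6 - (2 - 1) = 6 - 1*1 = 6 - 1 = 5)
X(10)*E(242, 64) = 5*(-159 + 64*242**2) = 5*(-159 + 64*58564) = 5*(-159 + 3748096) = 5*3747937 = 18739685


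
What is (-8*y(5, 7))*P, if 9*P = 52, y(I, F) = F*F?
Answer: -20384/9 ≈ -2264.9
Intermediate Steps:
y(I, F) = F**2
P = 52/9 (P = (1/9)*52 = 52/9 ≈ 5.7778)
(-8*y(5, 7))*P = -8*7**2*(52/9) = -8*49*(52/9) = -392*52/9 = -20384/9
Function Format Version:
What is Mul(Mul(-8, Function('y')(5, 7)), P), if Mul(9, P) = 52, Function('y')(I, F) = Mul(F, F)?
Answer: Rational(-20384, 9) ≈ -2264.9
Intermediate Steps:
Function('y')(I, F) = Pow(F, 2)
P = Rational(52, 9) (P = Mul(Rational(1, 9), 52) = Rational(52, 9) ≈ 5.7778)
Mul(Mul(-8, Function('y')(5, 7)), P) = Mul(Mul(-8, Pow(7, 2)), Rational(52, 9)) = Mul(Mul(-8, 49), Rational(52, 9)) = Mul(-392, Rational(52, 9)) = Rational(-20384, 9)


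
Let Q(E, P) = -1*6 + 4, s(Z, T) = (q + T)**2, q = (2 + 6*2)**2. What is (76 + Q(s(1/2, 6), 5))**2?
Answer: 5476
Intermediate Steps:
q = 196 (q = (2 + 12)**2 = 14**2 = 196)
s(Z, T) = (196 + T)**2
Q(E, P) = -2 (Q(E, P) = -6 + 4 = -2)
(76 + Q(s(1/2, 6), 5))**2 = (76 - 2)**2 = 74**2 = 5476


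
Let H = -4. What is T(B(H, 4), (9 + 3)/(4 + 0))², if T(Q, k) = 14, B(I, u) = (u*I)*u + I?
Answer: 196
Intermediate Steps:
B(I, u) = I + I*u² (B(I, u) = (I*u)*u + I = I*u² + I = I + I*u²)
T(B(H, 4), (9 + 3)/(4 + 0))² = 14² = 196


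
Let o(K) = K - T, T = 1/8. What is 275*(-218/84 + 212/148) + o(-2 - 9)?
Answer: -2056853/6216 ≈ -330.90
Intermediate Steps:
T = ⅛ ≈ 0.12500
o(K) = -⅛ + K (o(K) = K - 1*⅛ = K - ⅛ = -⅛ + K)
275*(-218/84 + 212/148) + o(-2 - 9) = 275*(-218/84 + 212/148) + (-⅛ + (-2 - 9)) = 275*(-218*1/84 + 212*(1/148)) + (-⅛ - 11) = 275*(-109/42 + 53/37) - 89/8 = 275*(-1807/1554) - 89/8 = -496925/1554 - 89/8 = -2056853/6216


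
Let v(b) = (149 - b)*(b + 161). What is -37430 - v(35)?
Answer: -59774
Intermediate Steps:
v(b) = (149 - b)*(161 + b)
-37430 - v(35) = -37430 - (23989 - 1*35² - 12*35) = -37430 - (23989 - 1*1225 - 420) = -37430 - (23989 - 1225 - 420) = -37430 - 1*22344 = -37430 - 22344 = -59774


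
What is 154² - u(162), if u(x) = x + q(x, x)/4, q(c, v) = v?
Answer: 47027/2 ≈ 23514.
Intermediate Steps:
u(x) = 5*x/4 (u(x) = x + x/4 = 5*x/4)
154² - u(162) = 154² - 5*162/4 = 23716 - 1*405/2 = 23716 - 405/2 = 47027/2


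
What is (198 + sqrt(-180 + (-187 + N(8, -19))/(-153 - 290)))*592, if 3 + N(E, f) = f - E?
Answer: 117216 + 592*I*sqrt(35228689)/443 ≈ 1.1722e+5 + 7931.7*I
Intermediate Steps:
N(E, f) = -3 + f - E (N(E, f) = -3 + (f - E) = -3 + f - E)
(198 + sqrt(-180 + (-187 + N(8, -19))/(-153 - 290)))*592 = (198 + sqrt(-180 + (-187 + (-3 - 19 - 1*8))/(-153 - 290)))*592 = (198 + sqrt(-180 + (-187 + (-3 - 19 - 8))/(-443)))*592 = (198 + sqrt(-180 + (-187 - 30)*(-1/443)))*592 = (198 + sqrt(-180 - 217*(-1/443)))*592 = (198 + sqrt(-180 + 217/443))*592 = (198 + sqrt(-79523/443))*592 = (198 + I*sqrt(35228689)/443)*592 = 117216 + 592*I*sqrt(35228689)/443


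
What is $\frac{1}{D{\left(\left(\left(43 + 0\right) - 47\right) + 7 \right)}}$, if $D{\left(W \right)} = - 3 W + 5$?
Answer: $- \frac{1}{4} \approx -0.25$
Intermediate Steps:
$D{\left(W \right)} = 5 - 3 W$
$\frac{1}{D{\left(\left(\left(43 + 0\right) - 47\right) + 7 \right)}} = \frac{1}{5 - 3 \left(\left(\left(43 + 0\right) - 47\right) + 7\right)} = \frac{1}{5 - 3 \left(\left(43 - 47\right) + 7\right)} = \frac{1}{5 - 3 \left(-4 + 7\right)} = \frac{1}{5 - 9} = \frac{1}{-4} = - \frac{1}{4}$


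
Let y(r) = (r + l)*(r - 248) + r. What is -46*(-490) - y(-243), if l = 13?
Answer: -90147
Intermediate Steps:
y(r) = r + (-248 + r)*(13 + r) (y(r) = (r + 13)*(r - 248) + r = (13 + r)*(-248 + r) + r = (-248 + r)*(13 + r) + r = r + (-248 + r)*(13 + r))
-46*(-490) - y(-243) = -46*(-490) - (-3224 + (-243)² - 234*(-243)) = 22540 - (-3224 + 59049 + 56862) = 22540 - 1*112687 = 22540 - 112687 = -90147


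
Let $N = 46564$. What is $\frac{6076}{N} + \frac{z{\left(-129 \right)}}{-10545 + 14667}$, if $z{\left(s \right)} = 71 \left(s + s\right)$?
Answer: $- \frac{4928060}{1142481} \approx -4.3135$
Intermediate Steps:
$z{\left(s \right)} = 142 s$ ($z{\left(s \right)} = 71 \cdot 2 s = 142 s$)
$\frac{6076}{N} + \frac{z{\left(-129 \right)}}{-10545 + 14667} = \frac{6076}{46564} + \frac{142 \left(-129\right)}{-10545 + 14667} = 6076 \cdot \frac{1}{46564} - \frac{18318}{4122} = \frac{217}{1663} - \frac{3053}{687} = - \frac{4928060}{1142481}$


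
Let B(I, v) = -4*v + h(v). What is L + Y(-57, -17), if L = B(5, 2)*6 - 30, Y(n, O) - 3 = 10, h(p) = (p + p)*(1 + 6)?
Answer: 103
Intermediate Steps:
h(p) = 14*p (h(p) = (2*p)*7 = 14*p)
Y(n, O) = 13 (Y(n, O) = 3 + 10 = 13)
B(I, v) = 10*v (B(I, v) = -4*v + 14*v = 10*v)
L = 90 (L = (10*2)*6 - 30 = 20*6 - 30 = 120 - 30 = 90)
L + Y(-57, -17) = 90 + 13 = 103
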